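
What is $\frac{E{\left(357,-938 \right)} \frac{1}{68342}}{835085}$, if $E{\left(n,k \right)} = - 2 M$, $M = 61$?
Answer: $- \frac{61}{28535689535} \approx -2.1377 \cdot 10^{-9}$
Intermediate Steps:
$E{\left(n,k \right)} = -122$ ($E{\left(n,k \right)} = \left(-2\right) 61 = -122$)
$\frac{E{\left(357,-938 \right)} \frac{1}{68342}}{835085} = \frac{\left(-122\right) \frac{1}{68342}}{835085} = \left(-122\right) \frac{1}{68342} \cdot \frac{1}{835085} = \left(- \frac{61}{34171}\right) \frac{1}{835085} = - \frac{61}{28535689535}$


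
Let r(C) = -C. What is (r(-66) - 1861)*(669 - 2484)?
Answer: 3257925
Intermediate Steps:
(r(-66) - 1861)*(669 - 2484) = (-1*(-66) - 1861)*(669 - 2484) = (66 - 1861)*(-1815) = -1795*(-1815) = 3257925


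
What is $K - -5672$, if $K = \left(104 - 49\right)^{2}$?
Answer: $8697$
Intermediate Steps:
$K = 3025$ ($K = 55^{2} = 3025$)
$K - -5672 = 3025 - -5672 = 3025 + 5672 = 8697$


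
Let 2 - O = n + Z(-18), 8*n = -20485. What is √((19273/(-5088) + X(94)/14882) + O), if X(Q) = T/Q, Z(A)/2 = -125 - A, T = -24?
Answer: √548727715008726377082/444852744 ≈ 52.658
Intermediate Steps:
Z(A) = -250 - 2*A (Z(A) = 2*(-125 - A) = -250 - 2*A)
n = -20485/8 (n = (⅛)*(-20485) = -20485/8 ≈ -2560.6)
X(Q) = -24/Q
O = 22213/8 (O = 2 - (-20485/8 + (-250 - 2*(-18))) = 2 - (-20485/8 + (-250 + 36)) = 2 - (-20485/8 - 214) = 2 - 1*(-22197/8) = 2 + 22197/8 = 22213/8 ≈ 2776.6)
√((19273/(-5088) + X(94)/14882) + O) = √((19273/(-5088) - 24/94/14882) + 22213/8) = √((19273*(-1/5088) - 24*1/94*(1/14882)) + 22213/8) = √((-19273/5088 - 12/47*1/14882) + 22213/8) = √((-19273/5088 - 6/349727) + 22213/8) = √(-6740318999/1779410976 + 22213/8) = √(4934016682237/1779410976) = √548727715008726377082/444852744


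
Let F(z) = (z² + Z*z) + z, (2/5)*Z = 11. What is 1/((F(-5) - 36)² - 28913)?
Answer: -4/21403 ≈ -0.00018689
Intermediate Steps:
Z = 55/2 (Z = (5/2)*11 = 55/2 ≈ 27.500)
F(z) = z² + 57*z/2 (F(z) = (z² + 55*z/2) + z = z² + 57*z/2)
1/((F(-5) - 36)² - 28913) = 1/(((½)*(-5)*(57 + 2*(-5)) - 36)² - 28913) = 1/(((½)*(-5)*(57 - 10) - 36)² - 28913) = 1/(((½)*(-5)*47 - 36)² - 28913) = 1/((-235/2 - 36)² - 28913) = 1/((-307/2)² - 28913) = 1/(94249/4 - 28913) = 1/(-21403/4) = -4/21403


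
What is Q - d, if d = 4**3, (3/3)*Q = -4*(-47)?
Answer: 124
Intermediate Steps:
Q = 188 (Q = -4*(-47) = 188)
d = 64
Q - d = 188 - 1*64 = 188 - 64 = 124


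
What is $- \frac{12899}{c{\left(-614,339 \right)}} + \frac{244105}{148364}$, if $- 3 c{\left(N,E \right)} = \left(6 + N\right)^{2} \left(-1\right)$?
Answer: $\frac{21123897253}{13711207424} \approx 1.5406$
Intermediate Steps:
$c{\left(N,E \right)} = \frac{\left(6 + N\right)^{2}}{3}$ ($c{\left(N,E \right)} = - \frac{\left(6 + N\right)^{2} \left(-1\right)}{3} = - \frac{\left(-1\right) \left(6 + N\right)^{2}}{3} = \frac{\left(6 + N\right)^{2}}{3}$)
$- \frac{12899}{c{\left(-614,339 \right)}} + \frac{244105}{148364} = - \frac{12899}{\frac{1}{3} \left(6 - 614\right)^{2}} + \frac{244105}{148364} = - \frac{12899}{\frac{1}{3} \left(-608\right)^{2}} + 244105 \cdot \frac{1}{148364} = - \frac{12899}{\frac{1}{3} \cdot 369664} + \frac{244105}{148364} = - \frac{12899}{\frac{369664}{3}} + \frac{244105}{148364} = \left(-12899\right) \frac{3}{369664} + \frac{244105}{148364} = - \frac{38697}{369664} + \frac{244105}{148364} = \frac{21123897253}{13711207424}$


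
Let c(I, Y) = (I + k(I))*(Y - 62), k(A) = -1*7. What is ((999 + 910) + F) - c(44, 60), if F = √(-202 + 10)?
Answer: 1983 + 8*I*√3 ≈ 1983.0 + 13.856*I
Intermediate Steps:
k(A) = -7
F = 8*I*√3 (F = √(-192) = 8*I*√3 ≈ 13.856*I)
c(I, Y) = (-62 + Y)*(-7 + I) (c(I, Y) = (I - 7)*(Y - 62) = (-7 + I)*(-62 + Y) = (-62 + Y)*(-7 + I))
((999 + 910) + F) - c(44, 60) = ((999 + 910) + 8*I*√3) - (434 - 62*44 - 7*60 + 44*60) = (1909 + 8*I*√3) - (434 - 2728 - 420 + 2640) = (1909 + 8*I*√3) - 1*(-74) = (1909 + 8*I*√3) + 74 = 1983 + 8*I*√3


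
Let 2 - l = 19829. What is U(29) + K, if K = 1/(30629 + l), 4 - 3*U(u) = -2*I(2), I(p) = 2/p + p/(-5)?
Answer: 280867/162030 ≈ 1.7334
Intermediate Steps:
l = -19827 (l = 2 - 1*19829 = 2 - 19829 = -19827)
I(p) = 2/p - p/5 (I(p) = 2/p + p*(-⅕) = 2/p - p/5)
U(u) = 26/15 (U(u) = 4/3 - (-2)*(2/2 - ⅕*2)/3 = 4/3 - (-2)*(2*(½) - ⅖)/3 = 4/3 - (-2)*(1 - ⅖)/3 = 4/3 - (-2)*3/(3*5) = 4/3 - ⅓*(-6/5) = 4/3 + ⅖ = 26/15)
K = 1/10802 (K = 1/(30629 - 19827) = 1/10802 ≈ 9.2575e-5)
U(29) + K = 26/15 + 1/10802 = 280867/162030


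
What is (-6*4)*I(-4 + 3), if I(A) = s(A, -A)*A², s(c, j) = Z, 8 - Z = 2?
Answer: -144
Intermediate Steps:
Z = 6 (Z = 8 - 1*2 = 8 - 2 = 6)
s(c, j) = 6
I(A) = 6*A²
(-6*4)*I(-4 + 3) = (-6*4)*(6*(-4 + 3)²) = -144*(-1)² = -144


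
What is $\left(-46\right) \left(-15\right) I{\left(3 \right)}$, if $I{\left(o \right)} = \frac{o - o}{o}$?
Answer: $0$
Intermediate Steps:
$I{\left(o \right)} = 0$ ($I{\left(o \right)} = \frac{0}{o} = 0$)
$\left(-46\right) \left(-15\right) I{\left(3 \right)} = \left(-46\right) \left(-15\right) 0 = 690 \cdot 0 = 0$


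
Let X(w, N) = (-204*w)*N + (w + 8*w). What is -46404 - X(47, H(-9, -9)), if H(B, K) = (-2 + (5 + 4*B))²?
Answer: 10394505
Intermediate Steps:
H(B, K) = (3 + 4*B)²
X(w, N) = 9*w - 204*N*w (X(w, N) = -204*N*w + 9*w = 9*w - 204*N*w)
-46404 - X(47, H(-9, -9)) = -46404 - 3*47*(3 - 68*(3 + 4*(-9))²) = -46404 - 3*47*(3 - 68*(3 - 36)²) = -46404 - 3*47*(3 - 68*(-33)²) = -46404 - 3*47*(3 - 68*1089) = -46404 - 3*47*(3 - 74052) = -46404 - 3*47*(-74049) = -46404 - 1*(-10440909) = -46404 + 10440909 = 10394505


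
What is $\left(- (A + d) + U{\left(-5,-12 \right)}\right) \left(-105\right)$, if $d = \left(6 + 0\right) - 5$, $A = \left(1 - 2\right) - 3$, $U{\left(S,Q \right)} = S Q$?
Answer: $-6615$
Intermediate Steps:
$U{\left(S,Q \right)} = Q S$
$A = -4$ ($A = -1 - 3 = -4$)
$d = 1$ ($d = 6 - 5 = 1$)
$\left(- (A + d) + U{\left(-5,-12 \right)}\right) \left(-105\right) = \left(- (-4 + 1) - -60\right) \left(-105\right) = \left(\left(-1\right) \left(-3\right) + 60\right) \left(-105\right) = \left(3 + 60\right) \left(-105\right) = 63 \left(-105\right) = -6615$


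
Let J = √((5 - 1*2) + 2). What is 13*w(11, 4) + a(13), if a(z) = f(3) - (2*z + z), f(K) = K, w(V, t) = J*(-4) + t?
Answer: 16 - 52*√5 ≈ -100.28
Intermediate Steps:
J = √5 (J = √((5 - 2) + 2) = √(3 + 2) = √5 ≈ 2.2361)
w(V, t) = t - 4*√5 (w(V, t) = √5*(-4) + t = -4*√5 + t = t - 4*√5)
a(z) = 3 - 3*z (a(z) = 3 - (2*z + z) = 3 - 3*z)
13*w(11, 4) + a(13) = 13*(4 - 4*√5) + (3 - 3*13) = (52 - 52*√5) + (3 - 39) = (52 - 52*√5) - 36 = 16 - 52*√5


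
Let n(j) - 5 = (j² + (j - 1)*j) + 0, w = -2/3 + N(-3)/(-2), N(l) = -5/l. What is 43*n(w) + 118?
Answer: 591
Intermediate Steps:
w = -3/2 (w = -2/3 - 5/(-3)/(-2) = -2*⅓ - 5*(-⅓)*(-½) = -⅔ + (5/3)*(-½) = -⅔ - ⅚ = -3/2 ≈ -1.5000)
n(j) = 5 + j² + j*(-1 + j) (n(j) = 5 + ((j² + (j - 1)*j) + 0) = 5 + ((j² + (-1 + j)*j) + 0) = 5 + ((j² + j*(-1 + j)) + 0) = 5 + (j² + j*(-1 + j)) = 5 + j² + j*(-1 + j))
43*n(w) + 118 = 43*(5 - 1*(-3/2) + 2*(-3/2)²) + 118 = 43*(5 + 3/2 + 2*(9/4)) + 118 = 43*(5 + 3/2 + 9/2) + 118 = 43*11 + 118 = 473 + 118 = 591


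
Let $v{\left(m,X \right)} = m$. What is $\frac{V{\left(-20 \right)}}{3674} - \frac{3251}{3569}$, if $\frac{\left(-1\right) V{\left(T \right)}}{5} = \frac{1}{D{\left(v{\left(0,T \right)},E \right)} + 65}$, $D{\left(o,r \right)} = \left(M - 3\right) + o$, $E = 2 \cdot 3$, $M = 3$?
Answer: $- \frac{155277831}{170462578} \approx -0.91092$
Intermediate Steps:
$E = 6$
$D{\left(o,r \right)} = o$ ($D{\left(o,r \right)} = \left(3 - 3\right) + o = 0 + o = o$)
$V{\left(T \right)} = - \frac{1}{13}$ ($V{\left(T \right)} = - \frac{5}{0 + 65} = - \frac{5}{65} = \left(-5\right) \frac{1}{65} = - \frac{1}{13}$)
$\frac{V{\left(-20 \right)}}{3674} - \frac{3251}{3569} = - \frac{1}{13 \cdot 3674} - \frac{3251}{3569} = \left(- \frac{1}{13}\right) \frac{1}{3674} - \frac{3251}{3569} = - \frac{1}{47762} - \frac{3251}{3569} = - \frac{155277831}{170462578}$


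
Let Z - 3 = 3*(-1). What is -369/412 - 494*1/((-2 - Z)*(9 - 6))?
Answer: 100657/1236 ≈ 81.438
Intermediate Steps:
Z = 0 (Z = 3 + 3*(-1) = 3 - 3 = 0)
-369/412 - 494*1/((-2 - Z)*(9 - 6)) = -369/412 - 494*1/((-2 - 1*0)*(9 - 6)) = -369*1/412 - 494*1/(3*(-2 + 0)) = -369/412 - 494/(3*(-2)) = -369/412 - 494/(-6) = -369/412 - 494*(-⅙) = -369/412 + 247/3 = 100657/1236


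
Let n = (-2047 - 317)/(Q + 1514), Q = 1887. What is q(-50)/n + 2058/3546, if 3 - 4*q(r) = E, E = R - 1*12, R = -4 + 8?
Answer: -10641/3152 ≈ -3.3760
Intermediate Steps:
R = 4
n = -2364/3401 (n = (-2047 - 317)/(1887 + 1514) = -2364/3401 ≈ -0.69509)
E = -8 (E = 4 - 1*12 = 4 - 12 = -8)
q(r) = 11/4 (q(r) = ¾ - ¼*(-8) = ¾ + 2 = 11/4)
q(-50)/n + 2058/3546 = 11/(4*(-2364/3401)) + 2058/3546 = (11/4)*(-3401/2364) + 2058*(1/3546) = -37411/9456 + 343/591 = -10641/3152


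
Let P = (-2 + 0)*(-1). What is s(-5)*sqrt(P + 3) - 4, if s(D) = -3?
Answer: -4 - 3*sqrt(5) ≈ -10.708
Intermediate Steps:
P = 2 (P = -2*(-1) = 2)
s(-5)*sqrt(P + 3) - 4 = -3*sqrt(2 + 3) - 4 = -3*sqrt(5) - 4 = -4 - 3*sqrt(5)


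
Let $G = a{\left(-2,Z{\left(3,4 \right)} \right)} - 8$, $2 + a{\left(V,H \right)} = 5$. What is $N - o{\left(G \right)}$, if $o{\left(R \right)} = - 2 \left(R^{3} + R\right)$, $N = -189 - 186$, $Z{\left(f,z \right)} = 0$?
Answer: $-635$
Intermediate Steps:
$a{\left(V,H \right)} = 3$ ($a{\left(V,H \right)} = -2 + 5 = 3$)
$G = -5$ ($G = 3 - 8 = -5$)
$N = -375$ ($N = -189 - 186 = -375$)
$o{\left(R \right)} = - 2 R - 2 R^{3}$ ($o{\left(R \right)} = - 2 \left(R + R^{3}\right) = - 2 R - 2 R^{3}$)
$N - o{\left(G \right)} = -375 - \left(-2\right) \left(-5\right) \left(1 + \left(-5\right)^{2}\right) = -375 - \left(-2\right) \left(-5\right) \left(1 + 25\right) = -375 - \left(-2\right) \left(-5\right) 26 = -375 - 260 = -635$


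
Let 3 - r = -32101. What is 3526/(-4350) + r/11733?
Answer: 16380307/8506425 ≈ 1.9256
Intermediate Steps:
r = 32104 (r = 3 - 1*(-32101) = 3 + 32101 = 32104)
3526/(-4350) + r/11733 = 3526/(-4350) + 32104/11733 = 3526*(-1/4350) + 32104*(1/11733) = -1763/2175 + 32104/11733 = 16380307/8506425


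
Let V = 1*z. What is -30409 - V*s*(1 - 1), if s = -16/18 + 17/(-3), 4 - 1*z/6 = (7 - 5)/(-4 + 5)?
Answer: -30409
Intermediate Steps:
z = 12 (z = 24 - 6*(7 - 5)/(-4 + 5) = 24 - 12/1 = 24 - 12 = 12)
V = 12 (V = 1*12 = 12)
s = -59/9 (s = -16*1/18 + 17*(-1/3) = -8/9 - 17/3 = -59/9 ≈ -6.5556)
-30409 - V*s*(1 - 1) = -30409 - 12*(-59/9)*(1 - 1) = -30409 - (-236)*0/3 = -30409 - 1*0 = -30409 + 0 = -30409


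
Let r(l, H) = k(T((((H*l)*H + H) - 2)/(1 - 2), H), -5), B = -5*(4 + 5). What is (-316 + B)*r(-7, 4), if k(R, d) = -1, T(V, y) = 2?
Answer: 361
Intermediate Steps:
B = -45 (B = -5*9 = -45)
r(l, H) = -1
(-316 + B)*r(-7, 4) = (-316 - 45)*(-1) = -361*(-1) = 361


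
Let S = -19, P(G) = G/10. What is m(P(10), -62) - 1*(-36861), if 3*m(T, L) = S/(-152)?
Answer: 884665/24 ≈ 36861.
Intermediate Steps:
P(G) = G/10 (P(G) = G*(1/10) = G/10)
m(T, L) = 1/24 (m(T, L) = (-19/(-152))/3 = (-19*(-1/152))/3 = (1/3)*(1/8) = 1/24)
m(P(10), -62) - 1*(-36861) = 1/24 - 1*(-36861) = 1/24 + 36861 = 884665/24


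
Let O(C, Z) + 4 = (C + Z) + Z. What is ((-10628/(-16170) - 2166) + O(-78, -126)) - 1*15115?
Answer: -142411961/8085 ≈ -17614.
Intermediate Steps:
O(C, Z) = -4 + C + 2*Z (O(C, Z) = -4 + ((C + Z) + Z) = -4 + (C + 2*Z) = -4 + C + 2*Z)
((-10628/(-16170) - 2166) + O(-78, -126)) - 1*15115 = ((-10628/(-16170) - 2166) + (-4 - 78 + 2*(-126))) - 1*15115 = ((-10628*(-1/16170) - 2166) + (-4 - 78 - 252)) - 15115 = ((5314/8085 - 2166) - 334) - 15115 = (-17506796/8085 - 334) - 15115 = -20207186/8085 - 15115 = -142411961/8085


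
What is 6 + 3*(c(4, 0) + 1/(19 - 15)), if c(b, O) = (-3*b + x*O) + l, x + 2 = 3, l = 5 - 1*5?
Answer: -117/4 ≈ -29.250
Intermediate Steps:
l = 0 (l = 5 - 5 = 0)
x = 1 (x = -2 + 3 = 1)
c(b, O) = O - 3*b (c(b, O) = (-3*b + 1*O) + 0 = (-3*b + O) + 0 = (O - 3*b) + 0 = O - 3*b)
6 + 3*(c(4, 0) + 1/(19 - 15)) = 6 + 3*((0 - 3*4) + 1/(19 - 15)) = 6 + 3*((0 - 12) + 1/4) = 6 + 3*(-12 + ¼) = 6 + 3*(-47/4) = 6 - 141/4 = -117/4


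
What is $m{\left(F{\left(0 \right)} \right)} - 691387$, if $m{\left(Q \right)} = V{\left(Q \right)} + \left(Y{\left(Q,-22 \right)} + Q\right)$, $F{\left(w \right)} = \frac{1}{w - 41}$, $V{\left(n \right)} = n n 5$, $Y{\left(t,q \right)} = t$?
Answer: $- \frac{1162221624}{1681} \approx -6.9139 \cdot 10^{5}$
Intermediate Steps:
$V{\left(n \right)} = 5 n^{2}$ ($V{\left(n \right)} = n^{2} \cdot 5 = 5 n^{2}$)
$F{\left(w \right)} = \frac{1}{-41 + w}$
$m{\left(Q \right)} = 2 Q + 5 Q^{2}$ ($m{\left(Q \right)} = 5 Q^{2} + \left(Q + Q\right) = 5 Q^{2} + 2 Q = 2 Q + 5 Q^{2}$)
$m{\left(F{\left(0 \right)} \right)} - 691387 = \frac{2 + \frac{5}{-41 + 0}}{-41 + 0} - 691387 = \frac{2 + \frac{5}{-41}}{-41} - 691387 = - \frac{2 + 5 \left(- \frac{1}{41}\right)}{41} - 691387 = - \frac{2 - \frac{5}{41}}{41} - 691387 = \left(- \frac{1}{41}\right) \frac{77}{41} - 691387 = - \frac{77}{1681} - 691387 = - \frac{1162221624}{1681}$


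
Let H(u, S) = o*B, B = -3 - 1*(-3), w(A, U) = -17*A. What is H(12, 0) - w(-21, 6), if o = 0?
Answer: -357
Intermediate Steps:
B = 0 (B = -3 + 3 = 0)
H(u, S) = 0 (H(u, S) = 0*0 = 0)
H(12, 0) - w(-21, 6) = 0 - (-17)*(-21) = 0 - 1*357 = 0 - 357 = -357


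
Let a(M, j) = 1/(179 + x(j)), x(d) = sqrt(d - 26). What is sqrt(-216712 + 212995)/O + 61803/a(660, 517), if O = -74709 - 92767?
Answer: 11062737 + 61803*sqrt(491) - 3*I*sqrt(413)/167476 ≈ 1.2432e+7 - 0.00036404*I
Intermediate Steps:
x(d) = sqrt(-26 + d)
O = -167476
a(M, j) = 1/(179 + sqrt(-26 + j))
sqrt(-216712 + 212995)/O + 61803/a(660, 517) = sqrt(-216712 + 212995)/(-167476) + 61803/(1/(179 + sqrt(-26 + 517))) = sqrt(-3717)*(-1/167476) + 61803/(1/(179 + sqrt(491))) = (3*I*sqrt(413))*(-1/167476) + 61803*(179 + sqrt(491)) = -3*I*sqrt(413)/167476 + (11062737 + 61803*sqrt(491)) = 11062737 + 61803*sqrt(491) - 3*I*sqrt(413)/167476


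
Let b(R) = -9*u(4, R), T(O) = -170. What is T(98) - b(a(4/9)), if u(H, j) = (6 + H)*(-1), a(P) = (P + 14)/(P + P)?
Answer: -260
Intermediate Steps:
a(P) = (14 + P)/(2*P) (a(P) = (14 + P)/((2*P)) = (14 + P)*(1/(2*P)) = (14 + P)/(2*P))
u(H, j) = -6 - H
b(R) = 90 (b(R) = -9*(-6 - 1*4) = -9*(-6 - 4) = -9*(-10) = 90)
T(98) - b(a(4/9)) = -170 - 1*90 = -170 - 90 = -260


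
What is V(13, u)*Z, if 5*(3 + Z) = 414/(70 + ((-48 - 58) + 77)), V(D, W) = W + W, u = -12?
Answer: 4824/205 ≈ 23.532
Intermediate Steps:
V(D, W) = 2*W
Z = -201/205 (Z = -3 + (414/(70 + ((-48 - 58) + 77)))/5 = -3 + (414/(70 + (-106 + 77)))/5 = -3 + (414/(70 - 29))/5 = -3 + (414/41)/5 = -3 + (414*(1/41))/5 = -3 + (⅕)*(414/41) = -3 + 414/205 = -201/205 ≈ -0.98049)
V(13, u)*Z = (2*(-12))*(-201/205) = -24*(-201/205) = 4824/205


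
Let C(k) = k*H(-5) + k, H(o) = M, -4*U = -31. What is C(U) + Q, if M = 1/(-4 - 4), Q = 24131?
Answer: 772409/32 ≈ 24138.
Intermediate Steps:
U = 31/4 (U = -¼*(-31) = 31/4 ≈ 7.7500)
M = -⅛ (M = 1/(-8) = -⅛ ≈ -0.12500)
H(o) = -⅛
C(k) = 7*k/8 (C(k) = k*(-⅛) + k = -k/8 + k = 7*k/8)
C(U) + Q = (7/8)*(31/4) + 24131 = 217/32 + 24131 = 772409/32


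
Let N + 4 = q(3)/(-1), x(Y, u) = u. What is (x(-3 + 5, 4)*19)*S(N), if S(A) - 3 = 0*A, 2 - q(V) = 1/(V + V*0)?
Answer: 228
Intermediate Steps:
q(V) = 2 - 1/V (q(V) = 2 - 1/(V + V*0) = 2 - 1/(V + 0) = 2 - 1/V)
N = -17/3 (N = -4 + (2 - 1/3)/(-1) = -4 + (2 - 1*⅓)*(-1) = -4 + (2 - ⅓)*(-1) = -4 + (5/3)*(-1) = -4 - 5/3 = -17/3 ≈ -5.6667)
S(A) = 3 (S(A) = 3 + 0*A = 3 + 0 = 3)
(x(-3 + 5, 4)*19)*S(N) = (4*19)*3 = 76*3 = 228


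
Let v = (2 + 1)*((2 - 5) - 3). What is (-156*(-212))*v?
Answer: -595296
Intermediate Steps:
v = -18 (v = 3*(-3 - 3) = 3*(-6) = -18)
(-156*(-212))*v = -156*(-212)*(-18) = 33072*(-18) = -595296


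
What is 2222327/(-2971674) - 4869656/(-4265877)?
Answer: 151238075405/384145326306 ≈ 0.39370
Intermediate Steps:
2222327/(-2971674) - 4869656/(-4265877) = 2222327*(-1/2971674) - 4869656*(-1/4265877) = -2222327/2971674 + 442696/387807 = 151238075405/384145326306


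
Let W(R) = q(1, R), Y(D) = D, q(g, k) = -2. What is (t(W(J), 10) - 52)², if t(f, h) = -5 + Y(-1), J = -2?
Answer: 3364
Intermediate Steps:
W(R) = -2
t(f, h) = -6 (t(f, h) = -5 - 1 = -6)
(t(W(J), 10) - 52)² = (-6 - 52)² = (-58)² = 3364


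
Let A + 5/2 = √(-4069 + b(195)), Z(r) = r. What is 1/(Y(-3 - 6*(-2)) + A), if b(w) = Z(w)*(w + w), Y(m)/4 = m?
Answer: -134/283435 + 28*√1469/283435 ≈ 0.0033135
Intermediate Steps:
Y(m) = 4*m
b(w) = 2*w² (b(w) = w*(w + w) = w*(2*w) = 2*w²)
A = -5/2 + 7*√1469 (A = -5/2 + √(-4069 + 2*195²) = -5/2 + √(-4069 + 2*38025) = -5/2 + √(-4069 + 76050) = -5/2 + √71981 = -5/2 + 7*√1469 ≈ 265.79)
1/(Y(-3 - 6*(-2)) + A) = 1/(4*(-3 - 6*(-2)) + (-5/2 + 7*√1469)) = 1/(4*(-3 + 12) + (-5/2 + 7*√1469)) = 1/(4*9 + (-5/2 + 7*√1469)) = 1/(36 + (-5/2 + 7*√1469)) = 1/(67/2 + 7*√1469)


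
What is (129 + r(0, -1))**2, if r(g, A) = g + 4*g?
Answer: 16641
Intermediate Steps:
r(g, A) = 5*g
(129 + r(0, -1))**2 = (129 + 5*0)**2 = (129 + 0)**2 = 129**2 = 16641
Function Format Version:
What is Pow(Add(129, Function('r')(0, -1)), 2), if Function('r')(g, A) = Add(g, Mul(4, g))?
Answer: 16641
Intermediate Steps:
Function('r')(g, A) = Mul(5, g)
Pow(Add(129, Function('r')(0, -1)), 2) = Pow(Add(129, Mul(5, 0)), 2) = Pow(Add(129, 0), 2) = Pow(129, 2) = 16641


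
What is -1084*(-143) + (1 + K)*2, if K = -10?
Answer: 154994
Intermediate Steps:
-1084*(-143) + (1 + K)*2 = -1084*(-143) + (1 - 10)*2 = 155012 - 9*2 = 155012 - 18 = 154994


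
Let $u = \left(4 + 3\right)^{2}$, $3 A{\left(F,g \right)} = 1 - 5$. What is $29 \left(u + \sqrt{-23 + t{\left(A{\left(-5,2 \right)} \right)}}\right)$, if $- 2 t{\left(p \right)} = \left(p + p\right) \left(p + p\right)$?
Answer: $1421 + \frac{29 i \sqrt{239}}{3} \approx 1421.0 + 149.44 i$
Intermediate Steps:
$A{\left(F,g \right)} = - \frac{4}{3}$ ($A{\left(F,g \right)} = \frac{1 - 5}{3} = \frac{1}{3} \left(-4\right) = - \frac{4}{3}$)
$t{\left(p \right)} = - 2 p^{2}$ ($t{\left(p \right)} = - \frac{\left(p + p\right) \left(p + p\right)}{2} = - \frac{2 p 2 p}{2} = - \frac{4 p^{2}}{2} = - 2 p^{2}$)
$u = 49$ ($u = 7^{2} = 49$)
$29 \left(u + \sqrt{-23 + t{\left(A{\left(-5,2 \right)} \right)}}\right) = 29 \left(49 + \sqrt{-23 - 2 \left(- \frac{4}{3}\right)^{2}}\right) = 29 \left(49 + \sqrt{-23 - \frac{32}{9}}\right) = 29 \left(49 + \sqrt{- \frac{239}{9}}\right) = 29 \left(49 + \frac{i \sqrt{239}}{3}\right) = 1421 + \frac{29 i \sqrt{239}}{3}$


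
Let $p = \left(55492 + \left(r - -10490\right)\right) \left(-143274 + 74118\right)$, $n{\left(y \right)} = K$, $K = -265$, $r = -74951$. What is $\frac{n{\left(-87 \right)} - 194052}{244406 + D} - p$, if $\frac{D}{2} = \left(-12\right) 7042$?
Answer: $- \frac{46766376039589}{75398} \approx -6.2026 \cdot 10^{8}$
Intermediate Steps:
$n{\left(y \right)} = -265$
$D = -169008$ ($D = 2 \left(\left(-12\right) 7042\right) = 2 \left(-84504\right) = -169008$)
$p = 620260164$ ($p = \left(55492 - 64461\right) \left(-143274 + 74118\right) = \left(55492 + \left(-74951 + 10490\right)\right) \left(-69156\right) = \left(55492 - 64461\right) \left(-69156\right) = \left(-8969\right) \left(-69156\right) = 620260164$)
$\frac{n{\left(-87 \right)} - 194052}{244406 + D} - p = \frac{-265 - 194052}{244406 - 169008} - 620260164 = - \frac{194317}{75398} - 620260164 = - \frac{46766376039589}{75398}$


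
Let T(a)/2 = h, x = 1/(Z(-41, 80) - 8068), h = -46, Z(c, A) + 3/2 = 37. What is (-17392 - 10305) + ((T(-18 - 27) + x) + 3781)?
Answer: -385688522/16065 ≈ -24008.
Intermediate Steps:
Z(c, A) = 71/2 (Z(c, A) = -3/2 + 37 = 71/2)
x = -2/16065 (x = 1/(71/2 - 8068) = 1/(-16065/2) = -2/16065 ≈ -0.00012449)
T(a) = -92 (T(a) = 2*(-46) = -92)
(-17392 - 10305) + ((T(-18 - 27) + x) + 3781) = (-17392 - 10305) + ((-92 - 2/16065) + 3781) = -27697 + (-1477982/16065 + 3781) = -27697 + 59263783/16065 = -385688522/16065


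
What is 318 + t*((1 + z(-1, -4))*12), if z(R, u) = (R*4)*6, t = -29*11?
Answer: 88362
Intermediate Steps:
t = -319
z(R, u) = 24*R (z(R, u) = (4*R)*6 = 24*R)
318 + t*((1 + z(-1, -4))*12) = 318 - 319*(1 + 24*(-1))*12 = 318 - 319*(1 - 24)*12 = 318 - (-7337)*12 = 318 - 319*(-276) = 318 + 88044 = 88362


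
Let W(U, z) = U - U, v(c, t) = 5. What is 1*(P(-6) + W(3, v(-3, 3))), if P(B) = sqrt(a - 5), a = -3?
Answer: 2*I*sqrt(2) ≈ 2.8284*I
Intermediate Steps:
P(B) = 2*I*sqrt(2) (P(B) = sqrt(-3 - 5) = sqrt(-8) = 2*I*sqrt(2))
W(U, z) = 0
1*(P(-6) + W(3, v(-3, 3))) = 1*(2*I*sqrt(2) + 0) = 1*(2*I*sqrt(2)) = 2*I*sqrt(2)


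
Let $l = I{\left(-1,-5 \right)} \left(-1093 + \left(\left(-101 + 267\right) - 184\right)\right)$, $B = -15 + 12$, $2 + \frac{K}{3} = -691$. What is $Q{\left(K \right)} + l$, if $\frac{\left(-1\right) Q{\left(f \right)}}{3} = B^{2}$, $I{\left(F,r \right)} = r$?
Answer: $5528$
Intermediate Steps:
$K = -2079$ ($K = -6 + 3 \left(-691\right) = -6 - 2073 = -2079$)
$B = -3$
$Q{\left(f \right)} = -27$ ($Q{\left(f \right)} = - 3 \left(-3\right)^{2} = \left(-3\right) 9 = -27$)
$l = 5555$ ($l = - 5 \left(-1093 + \left(\left(-101 + 267\right) - 184\right)\right) = - 5 \left(-1093 + \left(166 - 184\right)\right) = - 5 \left(-1093 - 18\right) = \left(-5\right) \left(-1111\right) = 5555$)
$Q{\left(K \right)} + l = -27 + 5555 = 5528$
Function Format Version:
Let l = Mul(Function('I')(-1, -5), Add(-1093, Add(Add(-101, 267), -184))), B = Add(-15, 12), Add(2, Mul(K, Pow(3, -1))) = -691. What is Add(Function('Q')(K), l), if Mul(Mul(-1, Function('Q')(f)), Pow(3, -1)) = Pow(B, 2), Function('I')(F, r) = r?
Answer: 5528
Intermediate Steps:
K = -2079 (K = Add(-6, Mul(3, -691)) = Add(-6, -2073) = -2079)
B = -3
Function('Q')(f) = -27 (Function('Q')(f) = Mul(-3, Pow(-3, 2)) = Mul(-3, 9) = -27)
l = 5555 (l = Mul(-5, Add(-1093, Add(Add(-101, 267), -184))) = Mul(-5, Add(-1093, Add(166, -184))) = Mul(-5, Add(-1093, -18)) = Mul(-5, -1111) = 5555)
Add(Function('Q')(K), l) = Add(-27, 5555) = 5528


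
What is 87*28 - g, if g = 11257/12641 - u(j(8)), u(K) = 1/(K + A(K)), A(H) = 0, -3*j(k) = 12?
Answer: 123116235/50564 ≈ 2434.9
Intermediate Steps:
j(k) = -4 (j(k) = -⅓*12 = -4)
u(K) = 1/K (u(K) = 1/(K + 0) = 1/K)
g = 57669/50564 (g = 11257/12641 - 1/(-4) = 11257*(1/12641) - 1*(-¼) = 11257/12641 + ¼ = 57669/50564 ≈ 1.1405)
87*28 - g = 87*28 - 1*57669/50564 = 2436 - 57669/50564 = 123116235/50564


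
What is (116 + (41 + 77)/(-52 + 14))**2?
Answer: 4601025/361 ≈ 12745.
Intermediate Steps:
(116 + (41 + 77)/(-52 + 14))**2 = (116 + 118/(-38))**2 = (116 + 118*(-1/38))**2 = (116 - 59/19)**2 = (2145/19)**2 = 4601025/361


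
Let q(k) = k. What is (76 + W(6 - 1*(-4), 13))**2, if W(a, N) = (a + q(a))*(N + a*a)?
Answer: 5456896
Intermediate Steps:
W(a, N) = 2*a*(N + a**2) (W(a, N) = (a + a)*(N + a*a) = (2*a)*(N + a**2) = 2*a*(N + a**2))
(76 + W(6 - 1*(-4), 13))**2 = (76 + 2*(6 - 1*(-4))*(13 + (6 - 1*(-4))**2))**2 = (76 + 2*(6 + 4)*(13 + (6 + 4)**2))**2 = (76 + 2*10*(13 + 10**2))**2 = (76 + 2*10*(13 + 100))**2 = (76 + 2*10*113)**2 = (76 + 2260)**2 = 2336**2 = 5456896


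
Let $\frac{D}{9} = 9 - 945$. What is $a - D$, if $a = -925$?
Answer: $7499$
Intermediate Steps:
$D = -8424$ ($D = 9 \left(9 - 945\right) = 9 \left(-936\right) = -8424$)
$a - D = -925 - -8424 = -925 + 8424 = 7499$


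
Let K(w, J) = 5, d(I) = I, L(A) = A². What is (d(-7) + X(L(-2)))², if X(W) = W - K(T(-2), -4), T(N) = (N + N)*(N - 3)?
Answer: 64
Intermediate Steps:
T(N) = 2*N*(-3 + N) (T(N) = (2*N)*(-3 + N) = 2*N*(-3 + N))
X(W) = -5 + W (X(W) = W - 1*5 = W - 5 = -5 + W)
(d(-7) + X(L(-2)))² = (-7 + (-5 + (-2)²))² = (-7 + (-5 + 4))² = (-7 - 1)² = (-8)² = 64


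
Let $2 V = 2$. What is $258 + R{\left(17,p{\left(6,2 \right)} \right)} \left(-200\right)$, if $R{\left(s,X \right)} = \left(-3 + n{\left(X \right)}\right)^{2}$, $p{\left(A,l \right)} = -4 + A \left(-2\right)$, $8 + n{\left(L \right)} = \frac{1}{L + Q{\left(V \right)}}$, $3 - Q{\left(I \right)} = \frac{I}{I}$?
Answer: $- \frac{1188608}{49} \approx -24257.0$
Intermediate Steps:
$V = 1$ ($V = \frac{1}{2} \cdot 2 = 1$)
$Q{\left(I \right)} = 2$ ($Q{\left(I \right)} = 3 - \frac{I}{I} = 3 - 1 = 2$)
$n{\left(L \right)} = -8 + \frac{1}{2 + L}$ ($n{\left(L \right)} = -8 + \frac{1}{L + 2} = -8 + \frac{1}{2 + L}$)
$p{\left(A,l \right)} = -4 - 2 A$
$R{\left(s,X \right)} = \left(-3 + \frac{-15 - 8 X}{2 + X}\right)^{2}$
$258 + R{\left(17,p{\left(6,2 \right)} \right)} \left(-200\right) = 258 + \frac{\left(21 + 11 \left(-4 - 12\right)\right)^{2}}{\left(2 - 16\right)^{2}} \left(-200\right) = 258 + \frac{\left(21 + 11 \left(-16\right)\right)^{2}}{\left(2 - 16\right)^{2}} \left(-200\right) = 258 + \frac{\left(21 - 176\right)^{2}}{196} \left(-200\right) = 258 + \frac{\left(-155\right)^{2}}{196} \left(-200\right) = 258 + \frac{1}{196} \cdot 24025 \left(-200\right) = 258 + \frac{24025}{196} \left(-200\right) = 258 - \frac{1201250}{49} = - \frac{1188608}{49}$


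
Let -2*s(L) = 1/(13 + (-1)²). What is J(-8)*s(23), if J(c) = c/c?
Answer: -1/28 ≈ -0.035714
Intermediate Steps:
J(c) = 1
s(L) = -1/28 (s(L) = -1/(2*(13 + (-1)²)) = -1/(2*(13 + 1)) = -½/14 = -½*1/14 = -1/28)
J(-8)*s(23) = 1*(-1/28) = -1/28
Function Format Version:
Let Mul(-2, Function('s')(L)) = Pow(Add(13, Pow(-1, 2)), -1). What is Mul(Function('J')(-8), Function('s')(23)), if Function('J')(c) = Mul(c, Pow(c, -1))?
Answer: Rational(-1, 28) ≈ -0.035714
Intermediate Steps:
Function('J')(c) = 1
Function('s')(L) = Rational(-1, 28) (Function('s')(L) = Mul(Rational(-1, 2), Pow(Add(13, Pow(-1, 2)), -1)) = Mul(Rational(-1, 2), Pow(Add(13, 1), -1)) = Mul(Rational(-1, 2), Pow(14, -1)) = Mul(Rational(-1, 2), Rational(1, 14)) = Rational(-1, 28))
Mul(Function('J')(-8), Function('s')(23)) = Mul(1, Rational(-1, 28)) = Rational(-1, 28)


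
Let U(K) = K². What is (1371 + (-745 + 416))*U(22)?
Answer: 504328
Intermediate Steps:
(1371 + (-745 + 416))*U(22) = (1371 + (-745 + 416))*22² = (1371 - 329)*484 = 1042*484 = 504328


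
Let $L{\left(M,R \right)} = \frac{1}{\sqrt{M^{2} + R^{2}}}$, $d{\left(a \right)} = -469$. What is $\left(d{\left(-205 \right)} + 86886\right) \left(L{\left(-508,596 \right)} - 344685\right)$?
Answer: $-29786643645 + \frac{86417 \sqrt{38330}}{153320} \approx -2.9787 \cdot 10^{10}$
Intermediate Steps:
$L{\left(M,R \right)} = \frac{1}{\sqrt{M^{2} + R^{2}}}$
$\left(d{\left(-205 \right)} + 86886\right) \left(L{\left(-508,596 \right)} - 344685\right) = \left(-469 + 86886\right) \left(\frac{1}{\sqrt{\left(-508\right)^{2} + 596^{2}}} - 344685\right) = 86417 \left(\frac{1}{\sqrt{258064 + 355216}} - 344685\right) = 86417 \left(\frac{1}{\sqrt{613280}} - 344685\right) = 86417 \left(\frac{\sqrt{38330}}{153320} - 344685\right) = 86417 \left(-344685 + \frac{\sqrt{38330}}{153320}\right) = -29786643645 + \frac{86417 \sqrt{38330}}{153320}$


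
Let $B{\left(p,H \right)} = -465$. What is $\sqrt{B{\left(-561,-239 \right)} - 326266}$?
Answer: $i \sqrt{326731} \approx 571.6 i$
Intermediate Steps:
$\sqrt{B{\left(-561,-239 \right)} - 326266} = \sqrt{-465 - 326266} = \sqrt{-326731} = i \sqrt{326731}$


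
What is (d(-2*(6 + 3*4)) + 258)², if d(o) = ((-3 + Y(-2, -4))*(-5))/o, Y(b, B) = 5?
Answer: 21613201/324 ≈ 66707.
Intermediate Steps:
d(o) = -10/o (d(o) = ((-3 + 5)*(-5))/o = (2*(-5))/o = -10/o)
(d(-2*(6 + 3*4)) + 258)² = (-10*(-1/(2*(6 + 3*4))) + 258)² = (-10*(-1/(2*(6 + 12))) + 258)² = (-10/((-2*18)) + 258)² = (-10/(-36) + 258)² = (-10*(-1/36) + 258)² = (5/18 + 258)² = (4649/18)² = 21613201/324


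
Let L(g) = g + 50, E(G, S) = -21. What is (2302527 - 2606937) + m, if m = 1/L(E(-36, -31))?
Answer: -8827889/29 ≈ -3.0441e+5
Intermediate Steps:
L(g) = 50 + g
m = 1/29 (m = 1/(50 - 21) = 1/29 ≈ 0.034483)
(2302527 - 2606937) + m = (2302527 - 2606937) + 1/29 = -304410 + 1/29 = -8827889/29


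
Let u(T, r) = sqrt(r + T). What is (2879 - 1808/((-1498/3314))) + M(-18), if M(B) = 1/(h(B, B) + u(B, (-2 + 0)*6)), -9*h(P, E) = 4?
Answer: 6301160139/916027 - 81*I*sqrt(30)/2446 ≈ 6878.8 - 0.18138*I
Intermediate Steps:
u(T, r) = sqrt(T + r)
h(P, E) = -4/9 (h(P, E) = -1/9*4 = -4/9)
M(B) = 1/(-4/9 + sqrt(-12 + B)) (M(B) = 1/(-4/9 + sqrt(B + (-2 + 0)*6)) = 1/(-4/9 + sqrt(B - 2*6)) = 1/(-4/9 + sqrt(B - 12)) = 1/(-4/9 + sqrt(-12 + B)))
(2879 - 1808/((-1498/3314))) + M(-18) = (2879 - 1808/((-1498/3314))) + 9/(-4 + 9*sqrt(-12 - 18)) = (2879 - 1808/((-1498*1/3314))) + 9/(-4 + 9*sqrt(-30)) = (2879 - 1808/(-749/1657)) + 9/(-4 + 9*(I*sqrt(30))) = (2879 - 1808*(-1657/749)) + 9/(-4 + 9*I*sqrt(30)) = (2879 + 2995856/749) + 9/(-4 + 9*I*sqrt(30)) = 5152227/749 + 9/(-4 + 9*I*sqrt(30))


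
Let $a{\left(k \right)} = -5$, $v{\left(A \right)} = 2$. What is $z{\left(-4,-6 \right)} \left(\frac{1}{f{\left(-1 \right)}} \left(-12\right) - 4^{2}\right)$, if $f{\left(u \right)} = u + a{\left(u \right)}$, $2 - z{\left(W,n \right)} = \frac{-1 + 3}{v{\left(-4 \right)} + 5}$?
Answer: $-24$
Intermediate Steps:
$z{\left(W,n \right)} = \frac{12}{7}$ ($z{\left(W,n \right)} = 2 - \frac{-1 + 3}{2 + 5} = 2 - \frac{2}{7} = \frac{12}{7}$)
$f{\left(u \right)} = -5 + u$ ($f{\left(u \right)} = u - 5 = -5 + u$)
$z{\left(-4,-6 \right)} \left(\frac{1}{f{\left(-1 \right)}} \left(-12\right) - 4^{2}\right) = \frac{12 \left(\frac{1}{-5 - 1} \left(-12\right) - 4^{2}\right)}{7} = \frac{12 \left(\frac{1}{-6} \left(-12\right) - 16\right)}{7} = \frac{12 \left(\left(- \frac{1}{6}\right) \left(-12\right) - 16\right)}{7} = \frac{12 \left(2 - 16\right)}{7} = \frac{12}{7} \left(-14\right) = -24$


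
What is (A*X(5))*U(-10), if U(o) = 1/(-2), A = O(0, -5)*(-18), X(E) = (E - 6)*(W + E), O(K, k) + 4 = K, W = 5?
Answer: 360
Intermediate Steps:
O(K, k) = -4 + K
X(E) = (-6 + E)*(5 + E) (X(E) = (E - 6)*(5 + E) = (-6 + E)*(5 + E))
A = 72 (A = (-4 + 0)*(-18) = -4*(-18) = 72)
U(o) = -1/2
(A*X(5))*U(-10) = (72*(-30 + 5**2 - 1*5))*(-1/2) = (72*(-30 + 25 - 5))*(-1/2) = (72*(-10))*(-1/2) = -720*(-1/2) = 360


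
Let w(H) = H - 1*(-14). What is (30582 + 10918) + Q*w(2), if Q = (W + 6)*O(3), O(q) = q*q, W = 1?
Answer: 42508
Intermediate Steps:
O(q) = q²
Q = 63 (Q = (1 + 6)*3² = 7*9 = 63)
w(H) = 14 + H (w(H) = H + 14 = 14 + H)
(30582 + 10918) + Q*w(2) = (30582 + 10918) + 63*(14 + 2) = 41500 + 63*16 = 41500 + 1008 = 42508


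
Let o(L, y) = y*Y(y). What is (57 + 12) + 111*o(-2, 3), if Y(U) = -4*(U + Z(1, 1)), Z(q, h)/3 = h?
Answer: -7923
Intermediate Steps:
Z(q, h) = 3*h
Y(U) = -12 - 4*U (Y(U) = -4*(U + 3*1) = -4*(U + 3) = -4*(3 + U) = -12 - 4*U)
o(L, y) = y*(-12 - 4*y)
(57 + 12) + 111*o(-2, 3) = (57 + 12) + 111*(-4*3*(3 + 3)) = 69 + 111*(-4*3*6) = 69 + 111*(-72) = 69 - 7992 = -7923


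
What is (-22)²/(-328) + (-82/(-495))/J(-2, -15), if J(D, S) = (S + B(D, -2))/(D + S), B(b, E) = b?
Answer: -53171/40590 ≈ -1.3100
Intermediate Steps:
J(D, S) = 1 (J(D, S) = (S + D)/(D + S) = (D + S)/(D + S) = 1)
(-22)²/(-328) + (-82/(-495))/J(-2, -15) = (-22)²/(-328) - 82/(-495)/1 = 484*(-1/328) - 82*(-1/495)*1 = -121/82 + (82/495)*1 = -121/82 + 82/495 = -53171/40590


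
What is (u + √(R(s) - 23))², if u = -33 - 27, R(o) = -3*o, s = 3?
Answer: 3568 - 480*I*√2 ≈ 3568.0 - 678.82*I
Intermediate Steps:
u = -60
(u + √(R(s) - 23))² = (-60 + √(-3*3 - 23))² = (-60 + √(-9 - 23))² = (-60 + √(-32))² = (-60 + 4*I*√2)²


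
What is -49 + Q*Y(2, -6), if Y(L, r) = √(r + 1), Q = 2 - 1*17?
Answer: -49 - 15*I*√5 ≈ -49.0 - 33.541*I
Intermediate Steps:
Q = -15 (Q = 2 - 17 = -15)
Y(L, r) = √(1 + r)
-49 + Q*Y(2, -6) = -49 - 15*√(1 - 6) = -49 - 15*I*√5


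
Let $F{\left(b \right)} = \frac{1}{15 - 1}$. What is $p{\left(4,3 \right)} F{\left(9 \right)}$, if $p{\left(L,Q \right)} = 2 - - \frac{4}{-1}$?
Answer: $- \frac{1}{7} \approx -0.14286$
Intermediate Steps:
$p{\left(L,Q \right)} = -2$ ($p{\left(L,Q \right)} = 2 - \left(-4\right) \left(-1\right) = 2 - 4 = -2$)
$F{\left(b \right)} = \frac{1}{14}$
$p{\left(4,3 \right)} F{\left(9 \right)} = \left(-2\right) \frac{1}{14} = - \frac{1}{7}$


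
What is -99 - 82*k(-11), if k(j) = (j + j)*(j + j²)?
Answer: 198341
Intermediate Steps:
k(j) = 2*j*(j + j²) (k(j) = (2*j)*(j + j²) = 2*j*(j + j²))
-99 - 82*k(-11) = -99 - 164*(-11)²*(1 - 11) = -99 - 164*121*(-10) = -99 - 82*(-2420) = -99 + 198440 = 198341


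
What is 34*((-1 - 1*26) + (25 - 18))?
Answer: -680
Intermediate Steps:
34*((-1 - 1*26) + (25 - 18)) = 34*((-1 - 26) + 7) = 34*(-27 + 7) = 34*(-20) = -680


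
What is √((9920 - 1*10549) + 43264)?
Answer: √42635 ≈ 206.48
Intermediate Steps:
√((9920 - 1*10549) + 43264) = √((9920 - 10549) + 43264) = √(-629 + 43264) = √42635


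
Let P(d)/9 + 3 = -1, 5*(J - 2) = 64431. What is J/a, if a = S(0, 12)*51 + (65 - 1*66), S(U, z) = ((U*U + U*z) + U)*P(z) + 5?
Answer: 64441/1270 ≈ 50.741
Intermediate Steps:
J = 64441/5 (J = 2 + (⅕)*64431 = 2 + 64431/5 = 64441/5 ≈ 12888.)
P(d) = -36 (P(d) = -27 + 9*(-1) = -27 - 9 = -36)
S(U, z) = 5 - 36*U - 36*U² - 36*U*z (S(U, z) = ((U*U + U*z) + U)*(-36) + 5 = ((U² + U*z) + U)*(-36) + 5 = (U + U² + U*z)*(-36) + 5 = (-36*U - 36*U² - 36*U*z) + 5 = 5 - 36*U - 36*U² - 36*U*z)
a = 254 (a = (5 - 36*0 - 36*0² - 36*0*12)*51 + (65 - 1*66) = (5 + 0 - 36*0 + 0)*51 + (65 - 66) = (5 + 0 + 0 + 0)*51 - 1 = 5*51 - 1 = 255 - 1 = 254)
J/a = (64441/5)/254 = (64441/5)*(1/254) = 64441/1270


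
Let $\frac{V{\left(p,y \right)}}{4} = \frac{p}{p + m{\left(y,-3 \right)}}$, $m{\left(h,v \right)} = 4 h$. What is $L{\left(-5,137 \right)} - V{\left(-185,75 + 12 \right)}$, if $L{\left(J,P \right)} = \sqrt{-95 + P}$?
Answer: $\frac{740}{163} + \sqrt{42} \approx 11.021$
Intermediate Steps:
$V{\left(p,y \right)} = \frac{4 p}{p + 4 y}$ ($V{\left(p,y \right)} = 4 \frac{p}{p + 4 y} = \frac{4 p}{p + 4 y}$)
$L{\left(-5,137 \right)} - V{\left(-185,75 + 12 \right)} = \sqrt{-95 + 137} - 4 \left(-185\right) \frac{1}{-185 + 4 \left(75 + 12\right)} = \sqrt{42} - 4 \left(-185\right) \frac{1}{-185 + 4 \cdot 87} = \sqrt{42} - 4 \left(-185\right) \frac{1}{-185 + 348} = \sqrt{42} - 4 \left(-185\right) \frac{1}{163} = \sqrt{42} - - \frac{740}{163} = \sqrt{42} + \frac{740}{163} = \frac{740}{163} + \sqrt{42}$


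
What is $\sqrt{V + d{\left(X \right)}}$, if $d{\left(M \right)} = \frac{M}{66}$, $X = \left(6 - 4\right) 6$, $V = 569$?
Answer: $\frac{\sqrt{68871}}{11} \approx 23.858$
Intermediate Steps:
$X = 12$ ($X = 2 \cdot 6 = 12$)
$d{\left(M \right)} = \frac{M}{66}$ ($d{\left(M \right)} = M \frac{1}{66} = \frac{M}{66}$)
$\sqrt{V + d{\left(X \right)}} = \sqrt{569 + \frac{1}{66} \cdot 12} = \sqrt{569 + \frac{2}{11}} = \sqrt{\frac{6261}{11}} = \frac{\sqrt{68871}}{11}$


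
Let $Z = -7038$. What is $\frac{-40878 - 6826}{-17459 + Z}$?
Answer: $\frac{47704}{24497} \approx 1.9473$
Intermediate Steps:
$\frac{-40878 - 6826}{-17459 + Z} = \frac{-40878 - 6826}{-17459 - 7038} = - \frac{47704}{-24497} = \left(-47704\right) \left(- \frac{1}{24497}\right) = \frac{47704}{24497}$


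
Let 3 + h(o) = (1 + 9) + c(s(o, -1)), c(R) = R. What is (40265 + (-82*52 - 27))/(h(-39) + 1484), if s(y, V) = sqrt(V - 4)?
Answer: 26818617/1111543 - 17987*I*sqrt(5)/1111543 ≈ 24.127 - 0.036184*I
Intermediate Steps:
s(y, V) = sqrt(-4 + V)
h(o) = 7 + I*sqrt(5) (h(o) = -3 + ((1 + 9) + sqrt(-4 - 1)) = -3 + (10 + sqrt(-5)) = -3 + (10 + I*sqrt(5)) = 7 + I*sqrt(5))
(40265 + (-82*52 - 27))/(h(-39) + 1484) = (40265 + (-82*52 - 27))/((7 + I*sqrt(5)) + 1484) = (40265 + (-4264 - 27))/(1491 + I*sqrt(5)) = (40265 - 4291)/(1491 + I*sqrt(5)) = 35974/(1491 + I*sqrt(5))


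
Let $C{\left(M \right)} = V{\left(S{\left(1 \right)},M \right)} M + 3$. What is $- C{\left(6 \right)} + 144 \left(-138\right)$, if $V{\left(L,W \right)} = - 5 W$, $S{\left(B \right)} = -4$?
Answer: $-19695$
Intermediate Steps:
$C{\left(M \right)} = 3 - 5 M^{2}$ ($C{\left(M \right)} = - 5 M M + 3 = - 5 M^{2} + 3 = 3 - 5 M^{2}$)
$- C{\left(6 \right)} + 144 \left(-138\right) = - (3 - 5 \cdot 6^{2}) + 144 \left(-138\right) = - (3 - 180) - 19872 = \left(-1\right) \left(-177\right) - 19872 = 177 - 19872 = -19695$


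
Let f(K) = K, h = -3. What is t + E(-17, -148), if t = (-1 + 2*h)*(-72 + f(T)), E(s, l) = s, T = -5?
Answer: 522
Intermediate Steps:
t = 539 (t = (-1 + 2*(-3))*(-72 - 5) = (-1 - 6)*(-77) = -7*(-77) = 539)
t + E(-17, -148) = 539 - 17 = 522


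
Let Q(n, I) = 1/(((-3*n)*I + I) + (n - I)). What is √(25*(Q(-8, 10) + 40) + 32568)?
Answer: √451692458/116 ≈ 183.22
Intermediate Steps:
Q(n, I) = 1/(n - 3*I*n) (Q(n, I) = 1/((-3*I*n + I) + (n - I)) = 1/((I - 3*I*n) + (n - I)) = 1/(n - 3*I*n))
√(25*(Q(-8, 10) + 40) + 32568) = √(25*(-1/(-8*(-1 + 3*10)) + 40) + 32568) = √(25*(-1*(-⅛)/(-1 + 30) + 40) + 32568) = √(25*(-1*(-⅛)/29 + 40) + 32568) = √(25*(-1*(-⅛)*1/29 + 40) + 32568) = √(25*(1/232 + 40) + 32568) = √(25*(9281/232) + 32568) = √(232025/232 + 32568) = √(7787801/232) = √451692458/116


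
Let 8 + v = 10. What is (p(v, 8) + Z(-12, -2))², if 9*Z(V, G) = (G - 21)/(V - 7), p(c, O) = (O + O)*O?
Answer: 480091921/29241 ≈ 16418.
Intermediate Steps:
v = 2 (v = -8 + 10 = 2)
p(c, O) = 2*O² (p(c, O) = (2*O)*O = 2*O²)
Z(V, G) = (-21 + G)/(9*(-7 + V)) (Z(V, G) = ((G - 21)/(V - 7))/9 = ((-21 + G)/(-7 + V))/9 = (-21 + G)/(9*(-7 + V)))
(p(v, 8) + Z(-12, -2))² = (2*8² + (-21 - 2)/(9*(-7 - 12)))² = (2*64 + (⅑)*(-23)/(-19))² = (128 + (⅑)*(-1/19)*(-23))² = (128 + 23/171)² = (21911/171)² = 480091921/29241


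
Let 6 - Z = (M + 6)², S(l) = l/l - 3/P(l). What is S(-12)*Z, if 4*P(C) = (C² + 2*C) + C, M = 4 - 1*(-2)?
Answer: -368/3 ≈ -122.67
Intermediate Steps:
M = 6 (M = 4 + 2 = 6)
P(C) = C²/4 + 3*C/4 (P(C) = ((C² + 2*C) + C)/4 = (C² + 3*C)/4 = C²/4 + 3*C/4)
S(l) = 1 - 12/(l*(3 + l)) (S(l) = l/l - 3*4/(l*(3 + l)) = 1 - 12/(l*(3 + l)))
Z = -138 (Z = 6 - (6 + 6)² = 6 - 1*12² = 6 - 1*144 = 6 - 144 = -138)
S(-12)*Z = ((-12 - 12*(3 - 12))/((-12)*(3 - 12)))*(-138) = -1/12*(-12 - 12*(-9))/(-9)*(-138) = -1/12*(-⅑)*(-12 + 108)*(-138) = -1/12*(-⅑)*96*(-138) = (8/9)*(-138) = -368/3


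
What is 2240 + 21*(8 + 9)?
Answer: 2597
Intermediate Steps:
2240 + 21*(8 + 9) = 2240 + 21*17 = 2240 + 357 = 2597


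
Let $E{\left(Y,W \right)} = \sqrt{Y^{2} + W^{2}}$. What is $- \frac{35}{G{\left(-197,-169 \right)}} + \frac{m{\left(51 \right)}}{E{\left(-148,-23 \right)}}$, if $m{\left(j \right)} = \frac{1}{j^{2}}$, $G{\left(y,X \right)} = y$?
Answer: $\frac{35}{197} + \frac{\sqrt{22433}}{58348233} \approx 0.17767$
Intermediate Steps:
$m{\left(j \right)} = \frac{1}{j^{2}}$
$E{\left(Y,W \right)} = \sqrt{W^{2} + Y^{2}}$
$- \frac{35}{G{\left(-197,-169 \right)}} + \frac{m{\left(51 \right)}}{E{\left(-148,-23 \right)}} = - \frac{35}{-197} + \frac{1}{2601 \sqrt{\left(-23\right)^{2} + \left(-148\right)^{2}}} = \left(-35\right) \left(- \frac{1}{197}\right) + \frac{1}{2601 \sqrt{529 + 21904}} = \frac{35}{197} + \frac{1}{2601 \sqrt{22433}} = \frac{35}{197} + \frac{\frac{1}{22433} \sqrt{22433}}{2601} = \frac{35}{197} + \frac{\sqrt{22433}}{58348233}$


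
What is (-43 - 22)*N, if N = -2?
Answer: 130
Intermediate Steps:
(-43 - 22)*N = (-43 - 22)*(-2) = -65*(-2) = 130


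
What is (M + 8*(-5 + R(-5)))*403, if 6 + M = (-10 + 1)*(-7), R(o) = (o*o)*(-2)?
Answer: -154349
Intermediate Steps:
R(o) = -2*o² (R(o) = o²*(-2) = -2*o²)
M = 57 (M = -6 + (-10 + 1)*(-7) = -6 - 9*(-7) = -6 + 63 = 57)
(M + 8*(-5 + R(-5)))*403 = (57 + 8*(-5 - 2*(-5)²))*403 = (57 + 8*(-5 - 2*25))*403 = (57 + 8*(-5 - 50))*403 = (57 + 8*(-55))*403 = (57 - 440)*403 = -383*403 = -154349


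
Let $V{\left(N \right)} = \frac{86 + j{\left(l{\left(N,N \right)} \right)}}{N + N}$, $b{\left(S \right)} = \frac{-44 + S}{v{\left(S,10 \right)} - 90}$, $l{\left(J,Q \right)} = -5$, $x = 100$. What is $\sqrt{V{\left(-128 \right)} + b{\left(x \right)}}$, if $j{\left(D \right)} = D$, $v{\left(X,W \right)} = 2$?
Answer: $\frac{i \sqrt{29513}}{176} \approx 0.9761 i$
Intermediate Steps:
$b{\left(S \right)} = \frac{1}{2} - \frac{S}{88}$ ($b{\left(S \right)} = \frac{-44 + S}{2 - 90} = \frac{-44 + S}{-88} = \left(-44 + S\right) \left(- \frac{1}{88}\right) = \frac{1}{2} - \frac{S}{88}$)
$V{\left(N \right)} = \frac{81}{2 N}$ ($V{\left(N \right)} = \frac{86 - 5}{N + N} = \frac{81}{2 N}$)
$\sqrt{V{\left(-128 \right)} + b{\left(x \right)}} = \sqrt{\frac{81}{2 \left(-128\right)} + \left(\frac{1}{2} - \frac{25}{22}\right)} = \sqrt{\frac{81}{2} \left(- \frac{1}{128}\right) + \left(\frac{1}{2} - \frac{25}{22}\right)} = \sqrt{- \frac{81}{256} - \frac{7}{11}} = \sqrt{- \frac{2683}{2816}} = \frac{i \sqrt{29513}}{176}$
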